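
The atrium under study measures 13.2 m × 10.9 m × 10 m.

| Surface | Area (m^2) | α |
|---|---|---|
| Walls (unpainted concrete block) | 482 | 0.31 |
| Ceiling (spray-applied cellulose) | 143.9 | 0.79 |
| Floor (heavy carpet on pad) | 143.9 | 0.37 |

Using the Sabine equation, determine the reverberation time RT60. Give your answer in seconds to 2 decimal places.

0.73 sec

Total absorption A = 482*0.31 + 143.9*0.79 + 143.9*0.37
  = 149.420 + 113.681 + 53.243 = 316.344 m^2 sabins.
Room volume: 1438.8 m³.
RT60 = 0.161 · V / A = 0.161 × 1438.8 / 316.344 = 0.73 s.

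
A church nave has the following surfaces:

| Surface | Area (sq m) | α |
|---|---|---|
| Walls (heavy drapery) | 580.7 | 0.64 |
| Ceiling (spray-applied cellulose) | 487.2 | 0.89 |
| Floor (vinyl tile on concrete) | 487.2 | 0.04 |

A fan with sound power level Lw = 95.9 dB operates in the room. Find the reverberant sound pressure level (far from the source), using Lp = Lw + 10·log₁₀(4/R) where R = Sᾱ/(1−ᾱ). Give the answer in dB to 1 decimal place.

69.5 dB

Σ(Sᵢαᵢ) = 580.7·0.64 + 487.2·0.89 + 487.2·0.04 = 824.744; total area S = 1555.1 sq m.
ᾱ = 0.5303, so room constant R = A/(1−ᾱ) = 1755.895 sq m.
Lp = 95.9 + 10·log₁₀(4/1755.895) = 95.9 + (-26.42) = 69.5 dB.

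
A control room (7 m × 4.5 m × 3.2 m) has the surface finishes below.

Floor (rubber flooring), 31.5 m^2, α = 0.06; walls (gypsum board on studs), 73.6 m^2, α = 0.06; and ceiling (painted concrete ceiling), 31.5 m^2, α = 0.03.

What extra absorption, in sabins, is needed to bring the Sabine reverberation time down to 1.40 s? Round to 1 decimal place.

Summing Sᵢαᵢ: 1.890 + 4.416 + 0.945 → A₁ = 7.251 sabins.
V = 100.8 m³. Required absorption A₂ = 0.161 × 100.8 / 1.40 = 11.592 sabins.
Shortfall: 11.592 − 7.251 = 4.3 sabins.

4.3 sabins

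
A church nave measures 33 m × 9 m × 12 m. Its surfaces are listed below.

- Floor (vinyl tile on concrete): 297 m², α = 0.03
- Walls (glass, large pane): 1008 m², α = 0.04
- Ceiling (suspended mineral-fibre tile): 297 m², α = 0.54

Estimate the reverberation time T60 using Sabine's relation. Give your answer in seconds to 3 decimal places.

2.737 sec

Total absorption A = 297*0.03 + 1008*0.04 + 297*0.54
  = 8.910 + 40.320 + 160.380 = 209.610 m² sabins.
Volume V = 33 × 9 × 12 = 3564 m³.
Sabine: RT60 = 0.161 × 3564 / 209.610 = 2.737 s.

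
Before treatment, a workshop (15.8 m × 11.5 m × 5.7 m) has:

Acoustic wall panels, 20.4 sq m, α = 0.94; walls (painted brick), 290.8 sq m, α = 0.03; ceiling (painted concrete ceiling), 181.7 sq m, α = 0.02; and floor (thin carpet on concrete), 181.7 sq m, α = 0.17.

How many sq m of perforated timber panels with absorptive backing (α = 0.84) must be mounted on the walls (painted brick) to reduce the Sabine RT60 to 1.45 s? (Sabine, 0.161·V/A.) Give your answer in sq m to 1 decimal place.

Equivalent absorption area: A₁ = 20.4·0.94 + 290.8·0.03 + 181.7·0.02 + 181.7·0.17 = 62.423 sq m.
V = 1035.69 m³. Target absorption A₂ = 0.161 × 1035.69 / 1.45 = 114.997 sabins.
ΔA needed = 114.997 − 62.423 = 52.574 sabins.
Net gain per sq m: Δα = 0.84 − 0.03 = 0.81.
Panel area = 52.574 / 0.81 = 64.9 sq m.

64.9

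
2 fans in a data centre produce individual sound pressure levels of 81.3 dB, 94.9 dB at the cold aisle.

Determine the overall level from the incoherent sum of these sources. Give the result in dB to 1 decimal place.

Sum in the linear (power) domain: Σ 10^(Lᵢ/10) = 10^(81.3/10) + 10^(94.9/10) = 3.225e+09.
L_total = 10·log₁₀(3.225e+09) = 95.1 dB.

95.1 dB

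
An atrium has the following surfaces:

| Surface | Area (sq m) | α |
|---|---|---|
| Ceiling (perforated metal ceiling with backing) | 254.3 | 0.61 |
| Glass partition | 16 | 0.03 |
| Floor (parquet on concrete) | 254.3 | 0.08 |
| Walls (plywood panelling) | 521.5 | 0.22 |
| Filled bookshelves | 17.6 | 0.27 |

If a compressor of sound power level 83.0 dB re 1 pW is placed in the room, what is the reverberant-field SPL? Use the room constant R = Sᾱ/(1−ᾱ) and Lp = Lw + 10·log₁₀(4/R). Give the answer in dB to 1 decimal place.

62.9 dB

A = 295.429 sabins; S = 1063.7 sq m.
ᾱ = 295.429/1063.7 = 0.2777; R = Sᾱ/(1−ᾱ) = 295.429/(1−0.2777) = 409.011 sq m.
Lp = Lw + 10 log₁₀(4/R) = 83.0 -20.10 = 62.9 dB.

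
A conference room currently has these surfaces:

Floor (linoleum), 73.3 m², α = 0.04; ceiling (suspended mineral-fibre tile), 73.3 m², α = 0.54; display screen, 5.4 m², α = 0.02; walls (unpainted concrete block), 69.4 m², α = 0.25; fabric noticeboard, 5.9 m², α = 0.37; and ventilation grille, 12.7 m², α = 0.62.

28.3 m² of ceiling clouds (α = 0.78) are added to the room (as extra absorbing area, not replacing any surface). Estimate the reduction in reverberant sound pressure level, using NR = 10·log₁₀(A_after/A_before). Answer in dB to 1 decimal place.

A_before = Σ Sᵢαᵢ = 73.3*0.04 + 73.3*0.54 + 5.4*0.02 + 69.4*0.25 + 5.9*0.37 + 12.7*0.62 = 70.029 sabins.
Treatment contributes 28.3·0.78 = 22.074 sabins.
A_after = 70.029 + 22.074 = 92.103 sabins.
NR = 10·log₁₀(92.103/70.029) = 1.2 dB.

1.2 dB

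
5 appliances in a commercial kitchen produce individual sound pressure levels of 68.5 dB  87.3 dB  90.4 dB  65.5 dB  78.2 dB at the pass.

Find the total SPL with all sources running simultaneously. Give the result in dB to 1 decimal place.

92.3 dB

Sum in the linear (power) domain: Σ 10^(Lᵢ/10) = 10^(68.5/10) + 10^(87.3/10) + 10^(90.4/10) + 10^(65.5/10) + 10^(78.2/10) = 1.71e+09.
L_total = 10·log₁₀(1.71e+09) = 92.3 dB.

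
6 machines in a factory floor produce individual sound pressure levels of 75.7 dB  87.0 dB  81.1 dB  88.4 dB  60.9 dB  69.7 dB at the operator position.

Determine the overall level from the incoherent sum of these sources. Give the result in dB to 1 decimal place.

91.4 dB

Sum in the linear (power) domain: Σ 10^(Lᵢ/10) = 10^(75.7/10) + 10^(87.0/10) + 10^(81.1/10) + 10^(88.4/10) + 10^(60.9/10) + 10^(69.7/10) = 1.37e+09.
L_total = 10·log₁₀(1.37e+09) = 91.4 dB.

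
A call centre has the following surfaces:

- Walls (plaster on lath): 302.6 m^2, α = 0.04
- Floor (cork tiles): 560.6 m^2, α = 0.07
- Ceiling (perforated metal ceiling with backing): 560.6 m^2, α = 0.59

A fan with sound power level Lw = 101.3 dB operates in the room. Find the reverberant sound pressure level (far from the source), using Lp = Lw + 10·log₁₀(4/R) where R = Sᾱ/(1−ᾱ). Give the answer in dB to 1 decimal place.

80.1 dB

A = 382.100 sabins; S = 1423.8 m^2.
ᾱ = 382.100/1423.8 = 0.2684; R = Sᾱ/(1−ᾱ) = 382.100/(1−0.2684) = 522.280 m^2.
Lp = Lw + 10 log₁₀(4/R) = 101.3 -21.16 = 80.1 dB.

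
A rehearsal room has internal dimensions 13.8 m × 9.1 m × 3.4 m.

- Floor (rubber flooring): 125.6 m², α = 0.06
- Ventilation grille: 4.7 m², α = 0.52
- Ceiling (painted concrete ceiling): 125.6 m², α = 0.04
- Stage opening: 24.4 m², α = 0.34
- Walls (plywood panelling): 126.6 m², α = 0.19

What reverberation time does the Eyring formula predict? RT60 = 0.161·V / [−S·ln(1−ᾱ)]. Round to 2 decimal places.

1.37 s

S = Σ Sᵢ = 406.9 m².
Σ(Sᵢαᵢ) = 125.6·0.06 + 4.7·0.52 + 125.6·0.04 + 24.4·0.34 + 126.6·0.19 = 47.354.
ᾱ = 47.354 / 406.9 = 0.1164.
−S·ln(1−ᾱ) = −406.9 × ln(1 − 0.1164) = 50.354.
V = 13.8 × 9.1 × 3.4 = 426.972 m³.
RT60 = 0.161 × 426.972 / 50.354 = 1.37 s.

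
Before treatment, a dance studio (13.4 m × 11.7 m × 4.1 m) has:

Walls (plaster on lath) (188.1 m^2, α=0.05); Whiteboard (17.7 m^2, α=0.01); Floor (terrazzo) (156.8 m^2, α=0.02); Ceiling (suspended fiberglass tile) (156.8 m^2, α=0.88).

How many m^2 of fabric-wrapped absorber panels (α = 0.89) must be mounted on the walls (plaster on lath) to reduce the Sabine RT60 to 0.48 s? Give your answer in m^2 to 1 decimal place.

77.3

Equivalent absorption area: A₁ = 188.1×0.05 + 17.7×0.01 + 156.8×0.02 + 156.8×0.88 = 150.702 m^2.
Required A₂ = 0.161·642.798/0.48 = 215.605 sabins.
Absorption to add: 215.605 − 150.702 = 64.903 sabins.
Net gain per m^2: Δα = 0.89 − 0.05 = 0.84.
Panel area = 64.903 / 0.84 = 77.3 m^2.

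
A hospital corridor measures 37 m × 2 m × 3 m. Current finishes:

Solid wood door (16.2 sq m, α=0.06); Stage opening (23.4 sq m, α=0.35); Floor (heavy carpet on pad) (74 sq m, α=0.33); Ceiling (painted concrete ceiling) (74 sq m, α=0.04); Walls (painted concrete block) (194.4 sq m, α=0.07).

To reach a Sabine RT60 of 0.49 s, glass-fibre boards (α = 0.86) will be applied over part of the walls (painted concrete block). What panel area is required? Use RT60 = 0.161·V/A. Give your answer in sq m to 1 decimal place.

Summing Sᵢαᵢ: 0.972 + 8.190 + 24.420 + 2.960 + 13.608 → A₁ = 50.150 sabins.
V = 222 m³. Target absorption A₂ = 0.161 × 222 / 0.49 = 72.943 sabins.
Absorption to add: 72.943 − 50.150 = 22.793 sabins.
Net gain per sq m: Δα = 0.86 − 0.07 = 0.79.
Area = ΔA/Δα = 22.793/0.79 = 28.9 sq m.

28.9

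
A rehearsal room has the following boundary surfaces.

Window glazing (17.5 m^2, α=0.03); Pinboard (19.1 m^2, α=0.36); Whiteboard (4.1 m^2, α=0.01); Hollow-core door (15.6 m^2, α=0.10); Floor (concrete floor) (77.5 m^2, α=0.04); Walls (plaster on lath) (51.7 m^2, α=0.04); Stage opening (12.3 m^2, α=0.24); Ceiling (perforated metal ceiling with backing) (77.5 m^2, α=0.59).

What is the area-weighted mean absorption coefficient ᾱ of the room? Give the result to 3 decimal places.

0.228

Total surface area S = 275.3 m^2.
Weighted sum Σ Sα = 62.847.
ᾱ = 62.847 / 275.3 = 0.228.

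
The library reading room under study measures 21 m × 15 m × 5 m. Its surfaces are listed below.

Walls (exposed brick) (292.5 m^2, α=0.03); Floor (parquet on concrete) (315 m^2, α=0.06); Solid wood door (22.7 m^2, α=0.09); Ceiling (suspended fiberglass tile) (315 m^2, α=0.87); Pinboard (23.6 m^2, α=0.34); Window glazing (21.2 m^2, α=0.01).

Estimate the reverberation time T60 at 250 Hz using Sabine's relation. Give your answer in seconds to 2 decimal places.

Total absorption A = 292.5*0.03 + 315*0.06 + 22.7*0.09 + 315*0.87 + 23.6*0.34 + 21.2*0.01
  = 8.775 + 18.900 + 2.043 + 274.050 + 8.024 + 0.212 = 312.004 m^2 sabins.
V = 21·15·5 = 1575 m³.
RT60 = 0.161 · V / A = 0.161 × 1575 / 312.004 = 0.81 s.

0.81 s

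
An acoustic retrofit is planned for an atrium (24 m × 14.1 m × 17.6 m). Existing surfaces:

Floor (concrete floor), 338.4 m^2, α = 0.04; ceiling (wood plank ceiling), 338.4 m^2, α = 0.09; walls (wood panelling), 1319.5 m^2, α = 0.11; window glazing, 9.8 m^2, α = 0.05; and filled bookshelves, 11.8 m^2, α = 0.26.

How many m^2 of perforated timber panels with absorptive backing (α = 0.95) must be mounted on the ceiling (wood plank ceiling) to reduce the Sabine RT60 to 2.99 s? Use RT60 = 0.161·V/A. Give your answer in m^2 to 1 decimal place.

148.8

Total absorption A₁ = 338.4×0.04 + 338.4×0.09 + 1319.5×0.11 + 9.8×0.05 + 11.8×0.26
  = 13.536 + 30.456 + 145.145 + 0.490 + 3.068 = 192.695 m^2 sabins.
V = 5955.84 m³. Target absorption A₂ = 0.161 × 5955.84 / 2.99 = 320.699 sabins.
Absorption to add: 320.699 − 192.695 = 128.004 sabins.
Each m^2 of panel replacing the ceiling (wood plank ceiling) adds (0.95 − 0.09) = 0.86 sabins.
Area = ΔA/Δα = 128.004/0.86 = 148.8 m^2.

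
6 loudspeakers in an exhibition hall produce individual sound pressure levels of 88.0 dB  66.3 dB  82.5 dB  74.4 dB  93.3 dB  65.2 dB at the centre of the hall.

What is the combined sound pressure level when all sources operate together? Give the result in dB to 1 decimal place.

Sum in the linear (power) domain: Σ 10^(Lᵢ/10) = 10^(88.0/10) + 10^(66.3/10) + 10^(82.5/10) + 10^(74.4/10) + 10^(93.3/10) + 10^(65.2/10) = 2.982e+09.
L_total = 10·log₁₀(2.982e+09) = 94.7 dB.

94.7 dB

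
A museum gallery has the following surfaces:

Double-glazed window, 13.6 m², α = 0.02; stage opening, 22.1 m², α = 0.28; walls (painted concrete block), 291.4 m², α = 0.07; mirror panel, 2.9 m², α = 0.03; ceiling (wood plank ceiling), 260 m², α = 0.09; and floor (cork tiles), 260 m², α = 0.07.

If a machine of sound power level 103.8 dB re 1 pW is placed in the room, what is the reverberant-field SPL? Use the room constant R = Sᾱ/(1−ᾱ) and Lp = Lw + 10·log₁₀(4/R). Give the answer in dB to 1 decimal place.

Σ(Sᵢαᵢ) = 13.6×0.02 + 22.1×0.28 + 291.4×0.07 + 2.9×0.03 + 260×0.09 + 260×0.07 = 68.545; total area S = 850.0 m².
ᾱ = 68.545/850.0 = 0.0806; R = Sᾱ/(1−ᾱ) = 68.545/(1−0.0806) = 74.554 m².
Lp = Lw + 10 log₁₀(4/R) = 103.8 -12.70 = 91.1 dB.

91.1 dB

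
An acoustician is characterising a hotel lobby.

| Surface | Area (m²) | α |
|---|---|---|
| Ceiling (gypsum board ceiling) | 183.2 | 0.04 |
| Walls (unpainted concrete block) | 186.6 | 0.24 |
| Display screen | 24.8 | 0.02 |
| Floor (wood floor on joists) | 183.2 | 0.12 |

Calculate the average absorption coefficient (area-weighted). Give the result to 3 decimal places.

S = Σ Sᵢ = 183.2 + 186.6 + 24.8 + 183.2 = 577.8 m².
A = 183.2·0.04 + 186.6·0.24 + 24.8·0.02 + 183.2·0.12 = 74.592 sabins.
ᾱ = 74.592 / 577.8 = 0.129.

0.129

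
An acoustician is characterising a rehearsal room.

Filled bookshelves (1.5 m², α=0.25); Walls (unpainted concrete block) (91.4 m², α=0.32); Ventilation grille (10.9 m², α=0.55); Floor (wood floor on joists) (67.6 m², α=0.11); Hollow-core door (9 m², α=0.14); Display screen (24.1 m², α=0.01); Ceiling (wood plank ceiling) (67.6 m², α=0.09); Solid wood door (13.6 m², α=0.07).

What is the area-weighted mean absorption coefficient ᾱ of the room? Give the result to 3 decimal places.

Total surface area S = 285.7 m².
Weighted sum Σ Sα = 51.591.
ᾱ = A/S = 0.181.

0.181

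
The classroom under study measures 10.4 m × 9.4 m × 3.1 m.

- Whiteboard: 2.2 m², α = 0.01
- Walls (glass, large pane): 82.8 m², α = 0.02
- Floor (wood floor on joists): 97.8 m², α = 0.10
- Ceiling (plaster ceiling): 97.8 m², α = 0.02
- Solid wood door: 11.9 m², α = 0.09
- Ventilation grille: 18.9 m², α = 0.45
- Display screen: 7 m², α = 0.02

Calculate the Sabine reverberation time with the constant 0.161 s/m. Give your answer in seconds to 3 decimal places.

2.109 s

A = Σ Sᵢαᵢ = 2.2×0.01 + 82.8×0.02 + 97.8×0.10 + 97.8×0.02 + 11.9×0.09 + 18.9×0.45 + 7×0.02 = 23.130 sabins.
Volume V = 10.4 × 9.4 × 3.1 = 303.056 m³.
RT60 = 0.161 · V / A = 0.161 × 303.056 / 23.130 = 2.109 s.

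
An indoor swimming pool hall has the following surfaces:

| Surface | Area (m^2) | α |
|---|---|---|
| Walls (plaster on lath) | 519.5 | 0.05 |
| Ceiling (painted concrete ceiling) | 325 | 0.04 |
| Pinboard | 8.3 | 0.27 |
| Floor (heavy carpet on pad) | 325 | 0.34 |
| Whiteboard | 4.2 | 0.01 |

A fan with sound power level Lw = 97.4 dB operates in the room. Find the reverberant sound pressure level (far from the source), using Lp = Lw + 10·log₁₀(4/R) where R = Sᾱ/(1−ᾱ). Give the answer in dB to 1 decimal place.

A = 151.758 sabins; S = 1182.0 m^2.
ᾱ = 151.758/1182.0 = 0.1284; R = Sᾱ/(1−ᾱ) = 151.758/(1−0.1284) = 174.114 m^2.
Lp = 97.4 + 10·log₁₀(4/174.114) = 97.4 + (-16.39) = 81.0 dB.

81.0 dB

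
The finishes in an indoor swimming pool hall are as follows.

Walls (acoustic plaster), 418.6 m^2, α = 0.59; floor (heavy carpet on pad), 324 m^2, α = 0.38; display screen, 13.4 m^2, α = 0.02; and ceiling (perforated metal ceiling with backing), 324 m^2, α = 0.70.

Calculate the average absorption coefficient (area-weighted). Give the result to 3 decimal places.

S = Σ Sᵢ = 418.6 + 324 + 13.4 + 324 = 1080.0 m^2.
Σ(Sᵢαᵢ) = 418.6×0.59 + 324×0.38 + 13.4×0.02 + 324×0.70 = 597.162.
ᾱ = 597.162 / 1080.0 = 0.553.

0.553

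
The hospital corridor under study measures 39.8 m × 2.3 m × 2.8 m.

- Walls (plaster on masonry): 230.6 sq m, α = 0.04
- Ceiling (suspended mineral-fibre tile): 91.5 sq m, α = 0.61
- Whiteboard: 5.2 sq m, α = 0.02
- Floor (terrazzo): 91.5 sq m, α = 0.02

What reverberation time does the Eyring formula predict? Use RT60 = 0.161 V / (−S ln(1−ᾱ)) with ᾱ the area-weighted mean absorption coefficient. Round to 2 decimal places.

S = Σ Sᵢ = 418.8 sq m.
Σ(Sᵢαᵢ) = 230.6·0.04 + 91.5·0.61 + 5.2·0.02 + 91.5·0.02 = 66.973.
ᾱ = 66.973 / 418.8 = 0.1599.
Eyring denominator: −S ln(1−ᾱ) = 72.969.
V = 39.8 × 2.3 × 2.8 = 256.312 m³.
T = 0.161·V/[−S·ln(1−ᾱ)] = 0.161·256.312/72.969 = 0.57 s.

0.57 s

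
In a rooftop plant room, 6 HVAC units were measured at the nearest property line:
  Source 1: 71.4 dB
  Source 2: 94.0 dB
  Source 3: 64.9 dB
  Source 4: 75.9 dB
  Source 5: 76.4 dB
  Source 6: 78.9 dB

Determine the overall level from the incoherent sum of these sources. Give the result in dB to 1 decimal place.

Σ 10^(Lᵢ/10) = 2.689e+09.
L_total = 10·log₁₀(2.689e+09) = 94.3 dB.

94.3 dB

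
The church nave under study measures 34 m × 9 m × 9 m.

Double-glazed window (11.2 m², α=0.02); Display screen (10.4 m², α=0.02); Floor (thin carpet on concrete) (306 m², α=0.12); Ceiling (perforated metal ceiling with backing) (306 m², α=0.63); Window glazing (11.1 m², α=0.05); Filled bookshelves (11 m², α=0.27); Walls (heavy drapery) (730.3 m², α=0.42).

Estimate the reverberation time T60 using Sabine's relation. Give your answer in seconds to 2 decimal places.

0.82 s

A = Σ Sᵢαᵢ = 11.2·0.02 + 10.4·0.02 + 306·0.12 + 306·0.63 + 11.1·0.05 + 11·0.27 + 730.3·0.42 = 540.183 sabins.
Room volume: 2754 m³.
Sabine: RT60 = 0.161 × 2754 / 540.183 = 0.82 s.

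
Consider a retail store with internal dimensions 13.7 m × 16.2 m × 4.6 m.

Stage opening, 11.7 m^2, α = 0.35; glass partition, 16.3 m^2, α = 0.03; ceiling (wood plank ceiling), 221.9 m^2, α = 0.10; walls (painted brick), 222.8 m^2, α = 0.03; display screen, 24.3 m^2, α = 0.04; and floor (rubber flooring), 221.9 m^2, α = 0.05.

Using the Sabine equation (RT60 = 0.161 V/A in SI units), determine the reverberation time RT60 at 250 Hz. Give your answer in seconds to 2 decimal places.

Total absorption A = 11.7×0.35 + 16.3×0.03 + 221.9×0.10 + 222.8×0.03 + 24.3×0.04 + 221.9×0.05
  = 4.095 + 0.489 + 22.190 + 6.684 + 0.972 + 11.095 = 45.525 m^2 sabins.
V = 13.7·16.2·4.6 = 1020.924 m³.
RT60 = 0.161 · V / A = 0.161 × 1020.924 / 45.525 = 3.61 s.

3.61 s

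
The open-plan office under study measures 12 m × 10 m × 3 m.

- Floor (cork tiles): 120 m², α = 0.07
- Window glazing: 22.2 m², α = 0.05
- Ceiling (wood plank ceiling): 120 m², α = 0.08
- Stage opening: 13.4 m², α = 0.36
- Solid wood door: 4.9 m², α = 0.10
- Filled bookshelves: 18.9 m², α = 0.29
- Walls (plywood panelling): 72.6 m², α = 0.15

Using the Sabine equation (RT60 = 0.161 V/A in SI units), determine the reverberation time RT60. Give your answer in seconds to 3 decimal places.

Equivalent absorption area: A = 120*0.07 + 22.2*0.05 + 120*0.08 + 13.4*0.36 + 4.9*0.10 + 18.9*0.29 + 72.6*0.15 = 40.795 m².
V = 12·10·3 = 360 m³.
Sabine: RT60 = 0.161 × 360 / 40.795 = 1.421 s.

1.421 s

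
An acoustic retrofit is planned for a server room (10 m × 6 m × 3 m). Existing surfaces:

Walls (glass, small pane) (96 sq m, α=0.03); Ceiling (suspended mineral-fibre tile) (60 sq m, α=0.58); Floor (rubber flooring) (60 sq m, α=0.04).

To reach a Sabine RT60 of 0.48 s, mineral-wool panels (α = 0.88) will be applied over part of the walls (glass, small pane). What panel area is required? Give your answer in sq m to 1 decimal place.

Equivalent absorption area: A₁ = 96*0.03 + 60*0.58 + 60*0.04 = 40.080 sq m.
Required A₂ = 0.161·180/0.48 = 60.375 sabins.
ΔA needed = 60.375 − 40.080 = 20.295 sabins.
Net gain per sq m: Δα = 0.88 − 0.03 = 0.85.
Panel area = 20.295 / 0.85 = 23.9 sq m.

23.9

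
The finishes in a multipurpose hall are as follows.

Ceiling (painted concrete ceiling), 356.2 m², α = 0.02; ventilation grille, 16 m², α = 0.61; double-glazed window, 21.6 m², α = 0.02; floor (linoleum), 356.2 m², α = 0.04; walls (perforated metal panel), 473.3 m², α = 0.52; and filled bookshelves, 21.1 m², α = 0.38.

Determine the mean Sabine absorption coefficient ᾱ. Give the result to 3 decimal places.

0.230

Total surface area S = 1244.4 m².
A = 356.2*0.02 + 16*0.61 + 21.6*0.02 + 356.2*0.04 + 473.3*0.52 + 21.1*0.38 = 285.698 sabins.
ᾱ = A/S = 0.230.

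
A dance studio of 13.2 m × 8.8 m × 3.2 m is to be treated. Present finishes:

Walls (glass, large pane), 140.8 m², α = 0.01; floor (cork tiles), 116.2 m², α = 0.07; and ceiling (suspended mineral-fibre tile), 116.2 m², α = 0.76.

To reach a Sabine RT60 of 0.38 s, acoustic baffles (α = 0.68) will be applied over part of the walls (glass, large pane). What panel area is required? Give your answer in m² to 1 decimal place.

89.0

Equivalent absorption area: A₁ = 140.8·0.01 + 116.2·0.07 + 116.2·0.76 = 97.854 m².
Required A₂ = 0.161·371.712/0.38 = 157.489 sabins.
ΔA needed = 157.489 − 97.854 = 59.635 sabins.
Net gain per m²: Δα = 0.68 − 0.01 = 0.67.
Area = ΔA/Δα = 59.635/0.67 = 89.0 m².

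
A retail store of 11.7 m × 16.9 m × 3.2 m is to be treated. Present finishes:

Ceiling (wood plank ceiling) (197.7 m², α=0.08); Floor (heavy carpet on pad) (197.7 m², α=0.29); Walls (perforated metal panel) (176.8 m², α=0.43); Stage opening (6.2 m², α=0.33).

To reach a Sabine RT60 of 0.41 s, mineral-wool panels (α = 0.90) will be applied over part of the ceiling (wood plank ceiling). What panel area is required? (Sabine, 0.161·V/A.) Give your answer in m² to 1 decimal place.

118.6

Equivalent absorption area: A₁ = 197.7*0.08 + 197.7*0.29 + 176.8*0.43 + 6.2*0.33 = 151.219 m².
Required A₂ = 0.161·632.736/0.41 = 248.465 sabins.
Absorption to add: 248.465 − 151.219 = 97.246 sabins.
Each m² of panel replacing the ceiling (wood plank ceiling) adds (0.90 − 0.08) = 0.82 sabins.
Panel area = 97.246 / 0.82 = 118.6 m².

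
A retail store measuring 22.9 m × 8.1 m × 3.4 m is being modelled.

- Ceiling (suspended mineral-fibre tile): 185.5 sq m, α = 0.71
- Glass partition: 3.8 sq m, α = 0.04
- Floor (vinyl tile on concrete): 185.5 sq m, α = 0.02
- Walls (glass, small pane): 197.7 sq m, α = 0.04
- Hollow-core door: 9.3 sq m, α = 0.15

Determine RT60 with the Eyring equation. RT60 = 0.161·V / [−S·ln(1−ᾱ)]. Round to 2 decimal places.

S = Σ Sᵢ = 581.8 sq m.
Absorption A = 185.5×0.71 + 3.8×0.04 + 185.5×0.02 + 197.7×0.04 + 9.3×0.15 = 144.870 sabins.
ᾱ = 144.870 / 581.8 = 0.2490.
−S·ln(1−ᾱ) = −581.8 × ln(1 − 0.2490) = 166.598.
V = 22.9 × 8.1 × 3.4 = 630.666 m³.
RT60 = 0.161 × 630.666 / 166.598 = 0.61 s.

0.61 seconds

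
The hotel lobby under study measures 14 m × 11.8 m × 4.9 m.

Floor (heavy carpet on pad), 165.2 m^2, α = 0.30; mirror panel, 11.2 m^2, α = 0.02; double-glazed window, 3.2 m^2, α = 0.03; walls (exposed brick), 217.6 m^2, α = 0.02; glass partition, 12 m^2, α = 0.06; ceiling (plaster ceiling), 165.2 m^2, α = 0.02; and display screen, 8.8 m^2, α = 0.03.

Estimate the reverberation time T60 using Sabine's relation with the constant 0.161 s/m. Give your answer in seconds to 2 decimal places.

A = Σ Sᵢαᵢ = 165.2*0.30 + 11.2*0.02 + 3.2*0.03 + 217.6*0.02 + 12*0.06 + 165.2*0.02 + 8.8*0.03 = 58.520 sabins.
Volume V = 14 × 11.8 × 4.9 = 809.48 m³.
Sabine: RT60 = 0.161 × 809.48 / 58.520 = 2.23 s.

2.23 seconds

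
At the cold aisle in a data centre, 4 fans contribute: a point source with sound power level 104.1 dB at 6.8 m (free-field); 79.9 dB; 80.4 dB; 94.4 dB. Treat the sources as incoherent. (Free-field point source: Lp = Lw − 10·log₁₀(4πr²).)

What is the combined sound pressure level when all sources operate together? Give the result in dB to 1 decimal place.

Source at 6.8 m: Lp = 104.1 − 10·log₁₀(4π·6.8²) = 104.1 − 10·log₁₀(581.069) = 76.5 dB.
Converting to relative power and adding: 10^(76.5/10) + 10^(79.9/10) + 10^(80.4/10) + 10^(94.4/10) = 3.006e+09.
Combined level = 10 log₁₀(3.006e+09) = 94.8 dB.

94.8 dB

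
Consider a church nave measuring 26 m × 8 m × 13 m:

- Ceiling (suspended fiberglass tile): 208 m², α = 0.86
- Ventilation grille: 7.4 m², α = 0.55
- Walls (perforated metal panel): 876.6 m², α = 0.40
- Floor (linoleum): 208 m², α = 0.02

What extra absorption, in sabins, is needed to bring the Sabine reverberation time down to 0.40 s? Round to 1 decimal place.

A₁ = Σ Sᵢαᵢ = 208×0.86 + 7.4×0.55 + 876.6×0.40 + 208×0.02 = 537.750 sabins.
Target A₂ = 0.161·2704/0.40 = 1088.360 sabins (V = 2704 m³).
Additional absorption ΔA = 1088.360 − 537.750 = 550.6 sabins.

550.6 sabins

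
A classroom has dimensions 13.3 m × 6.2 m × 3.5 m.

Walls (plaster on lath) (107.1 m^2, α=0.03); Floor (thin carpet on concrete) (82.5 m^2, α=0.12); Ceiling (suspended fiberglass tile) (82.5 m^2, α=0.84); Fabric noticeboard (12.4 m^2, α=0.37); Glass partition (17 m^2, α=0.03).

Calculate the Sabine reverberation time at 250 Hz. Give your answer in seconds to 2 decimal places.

Total absorption A = 107.1·0.03 + 82.5·0.12 + 82.5·0.84 + 12.4·0.37 + 17·0.03
  = 3.213 + 9.900 + 69.300 + 4.588 + 0.510 = 87.511 m^2 sabins.
Volume V = 13.3 × 6.2 × 3.5 = 288.61 m³.
Sabine: RT60 = 0.161 × 288.61 / 87.511 = 0.53 s.

0.53 s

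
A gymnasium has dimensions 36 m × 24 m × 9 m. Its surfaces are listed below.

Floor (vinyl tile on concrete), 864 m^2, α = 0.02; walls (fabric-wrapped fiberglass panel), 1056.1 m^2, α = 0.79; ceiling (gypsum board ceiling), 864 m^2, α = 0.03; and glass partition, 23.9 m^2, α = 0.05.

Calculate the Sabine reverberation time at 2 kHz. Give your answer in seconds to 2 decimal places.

Summing Sᵢαᵢ: 17.280 + 834.319 + 25.920 + 1.195 → A = 878.714 sabins.
Volume V = 36 × 24 × 9 = 7776 m³.
T = 0.161 V/A = 0.161·7776/878.714 = 1.42 s.

1.42 s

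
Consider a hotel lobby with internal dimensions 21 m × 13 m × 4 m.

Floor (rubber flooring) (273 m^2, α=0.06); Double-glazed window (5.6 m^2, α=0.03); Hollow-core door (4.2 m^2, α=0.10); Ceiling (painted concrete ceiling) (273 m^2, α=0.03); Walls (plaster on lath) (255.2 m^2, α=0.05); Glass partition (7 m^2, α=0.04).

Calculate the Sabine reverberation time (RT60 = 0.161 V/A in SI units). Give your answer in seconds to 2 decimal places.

4.60 seconds

Equivalent absorption area: A = 273·0.06 + 5.6·0.03 + 4.2·0.10 + 273·0.03 + 255.2·0.05 + 7·0.04 = 38.198 m^2.
Room volume: 1092 m³.
Sabine: RT60 = 0.161 × 1092 / 38.198 = 4.60 s.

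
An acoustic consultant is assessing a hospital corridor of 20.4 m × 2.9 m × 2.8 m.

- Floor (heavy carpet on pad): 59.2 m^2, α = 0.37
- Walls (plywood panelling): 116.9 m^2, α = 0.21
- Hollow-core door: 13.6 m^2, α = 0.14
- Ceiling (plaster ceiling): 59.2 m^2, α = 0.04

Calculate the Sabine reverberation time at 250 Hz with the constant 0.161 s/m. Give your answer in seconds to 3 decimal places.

0.526 seconds

Equivalent absorption area: A = 59.2×0.37 + 116.9×0.21 + 13.6×0.14 + 59.2×0.04 = 50.725 m^2.
Volume V = 20.4 × 2.9 × 2.8 = 165.648 m³.
RT60 = 0.161 · V / A = 0.161 × 165.648 / 50.725 = 0.526 s.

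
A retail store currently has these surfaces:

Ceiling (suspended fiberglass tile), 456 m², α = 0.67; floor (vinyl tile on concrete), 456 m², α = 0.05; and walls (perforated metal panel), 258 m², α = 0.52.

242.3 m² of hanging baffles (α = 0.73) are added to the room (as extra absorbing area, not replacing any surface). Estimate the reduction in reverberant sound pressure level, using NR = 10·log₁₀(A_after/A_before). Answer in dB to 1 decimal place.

Equivalent absorption area: A_before = 456*0.67 + 456*0.05 + 258*0.52 = 462.480 m².
Treatment contributes 242.3·0.73 = 176.879 sabins.
A_after = 462.480 + 176.879 = 639.359 sabins.
Reduction = 10 log₁₀(A_after/A_before) = 10 log₁₀(1.3825) = 1.4 dB.

1.4 dB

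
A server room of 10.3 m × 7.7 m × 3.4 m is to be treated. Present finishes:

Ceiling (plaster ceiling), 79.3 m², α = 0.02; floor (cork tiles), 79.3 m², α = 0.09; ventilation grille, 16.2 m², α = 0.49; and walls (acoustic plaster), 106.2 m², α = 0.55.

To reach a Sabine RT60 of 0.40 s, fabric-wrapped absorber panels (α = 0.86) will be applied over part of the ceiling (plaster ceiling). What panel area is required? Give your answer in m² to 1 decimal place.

Total absorption A₁ = 79.3·0.02 + 79.3·0.09 + 16.2·0.49 + 106.2·0.55
  = 1.586 + 7.137 + 7.938 + 58.410 = 75.071 m² sabins.
Required A₂ = 0.161·269.654/0.40 = 108.536 sabins.
ΔA needed = 108.536 − 75.071 = 33.465 sabins.
Each m² of panel replacing the ceiling (plaster ceiling) adds (0.86 − 0.02) = 0.84 sabins.
Area = ΔA/Δα = 33.465/0.84 = 39.8 m².

39.8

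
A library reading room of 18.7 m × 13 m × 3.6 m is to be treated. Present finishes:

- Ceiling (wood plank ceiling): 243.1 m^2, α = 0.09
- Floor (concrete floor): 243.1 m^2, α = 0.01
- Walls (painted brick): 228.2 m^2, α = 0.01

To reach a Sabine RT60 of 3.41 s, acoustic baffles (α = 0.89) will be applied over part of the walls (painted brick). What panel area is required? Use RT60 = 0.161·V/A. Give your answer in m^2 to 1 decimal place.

Total absorption A₁ = 243.1·0.09 + 243.1·0.01 + 228.2·0.01
  = 21.879 + 2.431 + 2.282 = 26.592 m^2 sabins.
V = 875.16 m³. Target absorption A₂ = 0.161 × 875.16 / 3.41 = 41.320 sabins.
Absorption to add: 41.320 − 26.592 = 14.728 sabins.
Each m^2 of panel replacing the walls (painted brick) adds (0.89 − 0.01) = 0.88 sabins.
Panel area = 14.728 / 0.88 = 16.7 m^2.

16.7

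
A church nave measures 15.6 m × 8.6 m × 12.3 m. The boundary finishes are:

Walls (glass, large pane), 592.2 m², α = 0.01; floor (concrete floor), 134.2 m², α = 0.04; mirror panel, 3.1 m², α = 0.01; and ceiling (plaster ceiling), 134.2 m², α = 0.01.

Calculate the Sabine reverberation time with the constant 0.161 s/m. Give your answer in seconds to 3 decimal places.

20.981 seconds

Total absorption A = 592.2·0.01 + 134.2·0.04 + 3.1·0.01 + 134.2·0.01
  = 5.922 + 5.368 + 0.031 + 1.342 = 12.663 m² sabins.
Volume V = 15.6 × 8.6 × 12.3 = 1650.168 m³.
Sabine: RT60 = 0.161 × 1650.168 / 12.663 = 20.981 s.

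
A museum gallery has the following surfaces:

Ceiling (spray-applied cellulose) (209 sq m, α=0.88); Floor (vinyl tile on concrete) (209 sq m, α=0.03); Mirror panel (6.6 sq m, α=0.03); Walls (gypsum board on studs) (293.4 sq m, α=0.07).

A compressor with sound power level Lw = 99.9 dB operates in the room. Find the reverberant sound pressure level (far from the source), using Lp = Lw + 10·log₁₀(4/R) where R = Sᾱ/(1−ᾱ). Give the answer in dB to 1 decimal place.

81.2 dB

Σ(Sᵢαᵢ) = 209·0.88 + 209·0.03 + 6.6·0.03 + 293.4·0.07 = 210.926; total area S = 718.0 sq m.
ᾱ = 0.2938, so room constant R = A/(1−ᾱ) = 298.677 sq m.
Lp = Lw + 10 log₁₀(4/R) = 99.9 -18.73 = 81.2 dB.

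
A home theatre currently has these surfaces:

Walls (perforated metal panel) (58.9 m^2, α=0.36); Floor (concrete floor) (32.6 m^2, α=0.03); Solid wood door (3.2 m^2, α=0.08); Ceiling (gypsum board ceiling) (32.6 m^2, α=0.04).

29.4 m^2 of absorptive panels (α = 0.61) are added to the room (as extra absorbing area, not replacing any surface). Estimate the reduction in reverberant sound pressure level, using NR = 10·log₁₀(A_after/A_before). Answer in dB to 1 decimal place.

2.4 dB

Total absorption A_before = 58.9*0.36 + 32.6*0.03 + 3.2*0.08 + 32.6*0.04
  = 21.204 + 0.978 + 0.256 + 1.304 = 23.742 m^2 sabins.
Treatment contributes 29.4·0.61 = 17.934 sabins.
New total A_after = 41.676 sabins.
NR = 10·log₁₀(41.676/23.742) = 2.4 dB.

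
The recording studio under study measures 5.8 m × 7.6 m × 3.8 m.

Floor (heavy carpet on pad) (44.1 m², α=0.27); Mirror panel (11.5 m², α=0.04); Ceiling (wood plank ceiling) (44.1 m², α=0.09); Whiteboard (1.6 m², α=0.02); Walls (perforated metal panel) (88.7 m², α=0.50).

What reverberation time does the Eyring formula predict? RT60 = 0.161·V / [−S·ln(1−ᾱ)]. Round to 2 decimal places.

0.37 sec

S = Σ Sᵢ = 190.0 m².
Absorption A = 44.1×0.27 + 11.5×0.04 + 44.1×0.09 + 1.6×0.02 + 88.7×0.50 = 60.718 sabins.
ᾱ = 60.718 / 190.0 = 0.3196.
−S·ln(1−ᾱ) = −190.0 × ln(1 − 0.3196) = 73.164.
V = 5.8 × 7.6 × 3.8 = 167.504 m³.
RT60 = 0.161 × 167.504 / 73.164 = 0.37 s.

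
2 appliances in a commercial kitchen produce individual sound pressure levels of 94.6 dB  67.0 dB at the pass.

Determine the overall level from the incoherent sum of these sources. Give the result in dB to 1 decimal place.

94.6 dB

Σ 10^(Lᵢ/10) = 2.889e+09.
Combined level = 10 log₁₀(2.889e+09) = 94.6 dB.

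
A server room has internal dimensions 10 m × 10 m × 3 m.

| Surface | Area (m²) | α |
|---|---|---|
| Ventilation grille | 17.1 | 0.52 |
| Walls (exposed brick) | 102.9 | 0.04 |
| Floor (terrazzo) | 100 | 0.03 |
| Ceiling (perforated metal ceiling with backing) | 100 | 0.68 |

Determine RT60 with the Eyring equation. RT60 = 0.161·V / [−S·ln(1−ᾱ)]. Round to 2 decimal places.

Total surface area S = 17.1 + 102.9 + 100 + 100 = 320.0 m².
Absorption A = 17.1·0.52 + 102.9·0.04 + 100·0.03 + 100·0.68 = 84.008 sabins.
ᾱ = 84.008 / 320.0 = 0.2625.
−S·ln(1−ᾱ) = −320.0 × ln(1 − 0.2625) = 97.437.
V = 10 × 10 × 3 = 300 m³.
RT60 = 0.161 × 300 / 97.437 = 0.50 s.

0.50 s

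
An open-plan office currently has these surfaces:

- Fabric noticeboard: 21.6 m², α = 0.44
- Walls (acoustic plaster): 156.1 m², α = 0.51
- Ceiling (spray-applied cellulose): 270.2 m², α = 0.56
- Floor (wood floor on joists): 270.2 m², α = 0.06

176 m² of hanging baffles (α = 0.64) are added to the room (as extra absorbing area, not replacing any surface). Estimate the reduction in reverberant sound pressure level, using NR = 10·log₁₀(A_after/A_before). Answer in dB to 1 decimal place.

1.6 dB

Total absorption A_before = 21.6×0.44 + 156.1×0.51 + 270.2×0.56 + 270.2×0.06
  = 9.504 + 79.611 + 151.312 + 16.212 = 256.639 m² sabins.
Treatment contributes 176·0.64 = 112.640 sabins.
New total A_after = 369.279 sabins.
Reduction = 10 log₁₀(A_after/A_before) = 10 log₁₀(1.4389) = 1.6 dB.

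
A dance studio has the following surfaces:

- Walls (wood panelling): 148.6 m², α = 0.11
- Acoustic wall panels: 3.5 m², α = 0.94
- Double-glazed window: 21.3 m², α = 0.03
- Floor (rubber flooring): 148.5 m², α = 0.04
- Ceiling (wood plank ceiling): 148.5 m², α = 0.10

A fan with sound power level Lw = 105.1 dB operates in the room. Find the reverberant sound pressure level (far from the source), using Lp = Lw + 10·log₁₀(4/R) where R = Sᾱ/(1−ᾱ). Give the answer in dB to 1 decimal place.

94.6 dB

Σ(Sᵢαᵢ) = 148.6×0.11 + 3.5×0.94 + 21.3×0.03 + 148.5×0.04 + 148.5×0.10 = 41.065; total area S = 470.4 m².
ᾱ = 0.0873, so room constant R = A/(1−ᾱ) = 44.993 m².
Lp = Lw + 10 log₁₀(4/R) = 105.1 -10.51 = 94.6 dB.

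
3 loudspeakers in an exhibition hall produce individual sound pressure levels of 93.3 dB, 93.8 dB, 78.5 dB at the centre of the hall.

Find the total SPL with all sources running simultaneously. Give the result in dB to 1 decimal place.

96.6 dB

Converting to relative power and adding: 10^(93.3/10) + 10^(93.8/10) + 10^(78.5/10) = 4.608e+09.
Back to dB: 10·log₁₀ Σ = 96.6 dB.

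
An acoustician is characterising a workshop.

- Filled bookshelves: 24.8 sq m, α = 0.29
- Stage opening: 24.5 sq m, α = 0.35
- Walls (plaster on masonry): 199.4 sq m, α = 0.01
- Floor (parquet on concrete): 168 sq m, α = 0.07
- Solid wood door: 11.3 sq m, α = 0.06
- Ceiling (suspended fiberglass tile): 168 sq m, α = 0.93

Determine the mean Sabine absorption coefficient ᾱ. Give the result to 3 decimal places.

Total surface area S = 596.0 sq m.
A = 24.8*0.29 + 24.5*0.35 + 199.4*0.01 + 168*0.07 + 11.3*0.06 + 168*0.93 = 186.439 sabins.
ᾱ = A/S = 0.313.

0.313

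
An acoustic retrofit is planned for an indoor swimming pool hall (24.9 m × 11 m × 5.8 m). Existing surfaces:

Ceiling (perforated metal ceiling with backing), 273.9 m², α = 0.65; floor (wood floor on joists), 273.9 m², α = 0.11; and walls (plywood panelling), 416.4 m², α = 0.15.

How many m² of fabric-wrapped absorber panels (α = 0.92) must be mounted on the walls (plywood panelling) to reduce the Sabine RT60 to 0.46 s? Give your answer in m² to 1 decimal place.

370.6

A₁ = Σ Sᵢαᵢ = 273.9·0.65 + 273.9·0.11 + 416.4·0.15 = 270.624 sabins.
Required A₂ = 0.161·1588.62/0.46 = 556.017 sabins.
Absorption to add: 556.017 − 270.624 = 285.393 sabins.
Each m² of panel replacing the walls (plywood panelling) adds (0.92 − 0.15) = 0.77 sabins.
Area = ΔA/Δα = 285.393/0.77 = 370.6 m².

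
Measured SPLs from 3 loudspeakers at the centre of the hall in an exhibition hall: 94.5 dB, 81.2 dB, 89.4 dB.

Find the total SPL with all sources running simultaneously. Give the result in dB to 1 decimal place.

95.8 dB

Converting to relative power and adding: 10^(94.5/10) + 10^(81.2/10) + 10^(89.4/10) = 3.821e+09.
Back to dB: 10·log₁₀ Σ = 95.8 dB.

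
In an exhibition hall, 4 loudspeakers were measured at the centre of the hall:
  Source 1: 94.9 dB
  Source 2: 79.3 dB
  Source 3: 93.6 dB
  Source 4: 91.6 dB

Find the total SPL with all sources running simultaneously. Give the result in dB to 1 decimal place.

98.4 dB

Converting to relative power and adding: 10^(94.9/10) + 10^(79.3/10) + 10^(93.6/10) + 10^(91.6/10) = 6.912e+09.
Back to dB: 10·log₁₀ Σ = 98.4 dB.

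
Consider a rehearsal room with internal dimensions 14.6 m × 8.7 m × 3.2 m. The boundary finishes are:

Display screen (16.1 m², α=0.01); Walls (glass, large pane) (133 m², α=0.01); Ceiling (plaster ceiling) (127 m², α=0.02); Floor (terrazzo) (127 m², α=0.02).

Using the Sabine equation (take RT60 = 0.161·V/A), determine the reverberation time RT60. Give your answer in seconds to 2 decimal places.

Total absorption A = 16.1·0.01 + 133·0.01 + 127·0.02 + 127·0.02
  = 0.161 + 1.330 + 2.540 + 2.540 = 6.571 m² sabins.
Room volume: 406.464 m³.
RT60 = 0.161 · V / A = 0.161 × 406.464 / 6.571 = 9.96 s.

9.96 seconds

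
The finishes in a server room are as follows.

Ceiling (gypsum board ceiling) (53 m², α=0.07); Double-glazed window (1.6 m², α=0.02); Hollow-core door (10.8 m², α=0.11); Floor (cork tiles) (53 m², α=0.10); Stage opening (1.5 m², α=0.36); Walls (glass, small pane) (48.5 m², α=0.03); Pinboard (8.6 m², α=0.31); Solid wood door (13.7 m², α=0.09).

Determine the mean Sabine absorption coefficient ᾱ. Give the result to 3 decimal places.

0.085

S = Σ Sᵢ = 53 + 1.6 + 10.8 + 53 + 1.5 + 48.5 + 8.6 + 13.7 = 190.7 m².
A = 53×0.07 + 1.6×0.02 + 10.8×0.11 + 53×0.10 + 1.5×0.36 + 48.5×0.03 + 8.6×0.31 + 13.7×0.09 = 16.124 sabins.
ᾱ = 16.124 / 190.7 = 0.085.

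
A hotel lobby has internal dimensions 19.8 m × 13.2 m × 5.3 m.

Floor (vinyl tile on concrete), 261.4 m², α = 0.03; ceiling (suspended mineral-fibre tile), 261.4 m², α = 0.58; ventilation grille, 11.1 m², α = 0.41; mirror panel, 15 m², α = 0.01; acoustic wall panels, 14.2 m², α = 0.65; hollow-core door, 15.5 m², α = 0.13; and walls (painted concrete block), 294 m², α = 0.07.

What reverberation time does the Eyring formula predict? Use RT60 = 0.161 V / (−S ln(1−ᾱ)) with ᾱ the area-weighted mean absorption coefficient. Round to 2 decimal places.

1.00 s

S = Σ Sᵢ = 872.6 m².
Σ(Sᵢαᵢ) = 261.4×0.03 + 261.4×0.58 + 11.1×0.41 + 15×0.01 + 14.2×0.65 + 15.5×0.13 + 294×0.07 = 195.980.
ᾱ = 195.980 / 872.6 = 0.2246.
−S·ln(1−ᾱ) = −872.6 × ln(1 − 0.2246) = 221.969.
V = 19.8 × 13.2 × 5.3 = 1385.208 m³.
RT60 = 0.161 × 1385.208 / 221.969 = 1.00 s.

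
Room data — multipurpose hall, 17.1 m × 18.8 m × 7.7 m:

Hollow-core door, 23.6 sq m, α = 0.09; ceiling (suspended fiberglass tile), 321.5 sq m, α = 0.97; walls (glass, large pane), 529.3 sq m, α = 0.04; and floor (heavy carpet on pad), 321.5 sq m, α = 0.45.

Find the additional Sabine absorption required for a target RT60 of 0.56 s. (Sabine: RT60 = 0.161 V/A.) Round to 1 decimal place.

231.9 sabins

A₁ = Σ Sᵢαᵢ = 23.6×0.09 + 321.5×0.97 + 529.3×0.04 + 321.5×0.45 = 479.826 sabins.
Target A₂ = 0.161·2475.396/0.56 = 711.676 sabins (V = 2475.396 m³).
Shortfall: 711.676 − 479.826 = 231.9 sabins.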